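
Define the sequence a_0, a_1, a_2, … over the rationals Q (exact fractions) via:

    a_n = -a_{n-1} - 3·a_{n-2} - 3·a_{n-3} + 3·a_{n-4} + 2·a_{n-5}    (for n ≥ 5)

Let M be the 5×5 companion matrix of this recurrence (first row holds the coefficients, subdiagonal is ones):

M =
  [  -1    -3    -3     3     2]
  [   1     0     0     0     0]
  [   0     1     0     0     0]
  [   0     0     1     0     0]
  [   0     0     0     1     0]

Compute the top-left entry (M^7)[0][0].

(M^7)[0][0] is the top entry after applying M 7 times to the unit state (1, 0, 0, 0, 0). Equivalently it is h_{11} for the auxiliary sequence (h_n) obeying the same recurrence with h_4 = 1 and h_i = 0 for 0 ≤ i < 4:
h_5 = -1·1 + -3·0 + -3·0 + 3·0 + 2·0 = -1
h_6 = -1·-1 + -3·1 + -3·0 + 3·0 + 2·0 = -2
h_7 = -1·-2 + -3·-1 + -3·1 + 3·0 + 2·0 = 2
h_8 = -1·2 + -3·-2 + -3·-1 + 3·1 + 2·0 = 10
h_9 = -1·10 + -3·2 + -3·-2 + 3·-1 + 2·1 = -11
h_10 = -1·-11 + -3·10 + -3·2 + 3·-2 + 2·-1 = -33
h_11 = -1·-33 + -3·-11 + -3·10 + 3·2 + 2·-2 = 38

38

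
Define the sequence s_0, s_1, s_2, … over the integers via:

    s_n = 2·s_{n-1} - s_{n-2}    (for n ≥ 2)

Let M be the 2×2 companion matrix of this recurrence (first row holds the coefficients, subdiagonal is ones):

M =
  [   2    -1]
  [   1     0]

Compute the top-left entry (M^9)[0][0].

(M^9)[0][0] is the top entry after applying M 9 times to the unit state (1, 0). Equivalently it is h_{10} for the auxiliary sequence (h_n) obeying the same recurrence with h_1 = 1 and h_i = 0 for 0 ≤ i < 1:
h_2 = 2·1 + -1·0 = 2
h_3 = 2·2 + -1·1 = 3
h_4 = 2·3 + -1·2 = 4
h_5 = 2·4 + -1·3 = 5
h_6 = 2·5 + -1·4 = 6
h_7 = 2·6 + -1·5 = 7
h_8 = 2·7 + -1·6 = 8
h_9 = 2·8 + -1·7 = 9
h_10 = 2·9 + -1·8 = 10

10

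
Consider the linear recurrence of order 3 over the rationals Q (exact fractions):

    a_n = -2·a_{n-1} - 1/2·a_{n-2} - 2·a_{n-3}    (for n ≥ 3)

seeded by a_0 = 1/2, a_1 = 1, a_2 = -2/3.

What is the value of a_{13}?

110539/64

a_3 = -2·-2/3 + -1/2·1 + -2·1/2 = -1/6
a_4 = -2·-1/6 + -1/2·-2/3 + -2·1 = -4/3
a_5 = -2·-4/3 + -1/2·-1/6 + -2·-2/3 = 49/12
a_6 = -2·49/12 + -1/2·-4/3 + -2·-1/6 = -43/6
a_7 = -2·-43/6 + -1/2·49/12 + -2·-4/3 = 359/24
a_8 = -2·359/24 + -1/2·-43/6 + -2·49/12 = -69/2
a_9 = -2·-69/2 + -1/2·359/24 + -2·-43/6 = 3641/48
a_10 = -2·3641/48 + -1/2·-69/2 + -2·359/24 = -1315/8
a_11 = -2·-1315/8 + -1/2·3641/48 + -2·-69/2 = 34543/96
a_12 = -2·34543/96 + -1/2·-1315/8 + -2·3641/48 = -4735/6
a_13 = -2·-4735/6 + -1/2·34543/96 + -2·-1315/8 = 110539/64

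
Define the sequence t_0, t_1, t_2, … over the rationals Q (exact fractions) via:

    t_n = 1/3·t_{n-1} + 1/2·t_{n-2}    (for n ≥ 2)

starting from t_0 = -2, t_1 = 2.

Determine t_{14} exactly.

12629861/102036672

t_2 = 1/3·2 + 1/2·-2 = -1/3
t_3 = 1/3·-1/3 + 1/2·2 = 8/9
t_4 = 1/3·8/9 + 1/2·-1/3 = 7/54
t_5 = 1/3·7/54 + 1/2·8/9 = 79/162
t_6 = 1/3·79/162 + 1/2·7/54 = 221/972
t_7 = 1/3·221/972 + 1/2·79/162 = 233/729
t_8 = 1/3·233/729 + 1/2·221/972 = 3853/17496
t_9 = 1/3·3853/17496 + 1/2·233/729 = 12241/52488
t_10 = 1/3·12241/52488 + 1/2·3853/17496 = 59159/314928
t_11 = 1/3·59159/314928 + 1/2·12241/52488 = 10583/59049
t_12 = 1/3·10583/59049 + 1/2·59159/314928 = 871087/5668704
t_13 = 1/3·871087/5668704 + 1/2·10583/59049 = 2395039/17006112
t_14 = 1/3·2395039/17006112 + 1/2·871087/5668704 = 12629861/102036672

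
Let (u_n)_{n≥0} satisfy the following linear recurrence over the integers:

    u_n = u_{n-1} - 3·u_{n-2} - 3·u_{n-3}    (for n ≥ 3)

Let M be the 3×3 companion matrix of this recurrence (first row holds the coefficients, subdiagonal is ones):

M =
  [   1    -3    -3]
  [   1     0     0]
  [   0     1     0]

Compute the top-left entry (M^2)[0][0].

-2

(M^2)[0][0] is the top entry after applying M 2 times to the unit state (1, 0, 0). Equivalently it is h_{4} for the auxiliary sequence (h_n) obeying the same recurrence with h_2 = 1 and h_i = 0 for 0 ≤ i < 2:
h_3 = 1·1 + -3·0 + -3·0 = 1
h_4 = 1·1 + -3·1 + -3·0 = -2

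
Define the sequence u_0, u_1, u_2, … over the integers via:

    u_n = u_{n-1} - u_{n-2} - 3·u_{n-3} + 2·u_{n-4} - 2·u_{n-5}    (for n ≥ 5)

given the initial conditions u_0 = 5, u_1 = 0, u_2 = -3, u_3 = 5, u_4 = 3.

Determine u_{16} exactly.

1879

u_5 = 1·3 + -1·5 + -3·-3 + 2·0 + -2·5 = -3
u_6 = 1·-3 + -1·3 + -3·5 + 2·-3 + -2·0 = -27
u_7 = 1·-27 + -1·-3 + -3·3 + 2·5 + -2·-3 = -17
u_8 = 1·-17 + -1·-27 + -3·-3 + 2·3 + -2·5 = 15
u_9 = 1·15 + -1·-17 + -3·-27 + 2·-3 + -2·3 = 101
u_10 = 1·101 + -1·15 + -3·-17 + 2·-27 + -2·-3 = 89
u_11 = 1·89 + -1·101 + -3·15 + 2·-17 + -2·-27 = -37
u_12 = 1·-37 + -1·89 + -3·101 + 2·15 + -2·-17 = -365
u_13 = 1·-365 + -1·-37 + -3·89 + 2·101 + -2·15 = -423
u_14 = 1·-423 + -1·-365 + -3·-37 + 2·89 + -2·101 = 29
u_15 = 1·29 + -1·-423 + -3·-365 + 2·-37 + -2·89 = 1295
u_16 = 1·1295 + -1·29 + -3·-423 + 2·-365 + -2·-37 = 1879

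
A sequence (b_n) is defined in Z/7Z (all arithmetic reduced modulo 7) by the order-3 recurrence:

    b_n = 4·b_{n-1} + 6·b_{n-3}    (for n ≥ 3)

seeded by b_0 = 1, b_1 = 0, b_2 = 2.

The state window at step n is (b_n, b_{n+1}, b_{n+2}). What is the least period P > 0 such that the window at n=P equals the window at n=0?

n=0: window = (1, 0, 2)
n=1: window = (0, 2, 0)
n=2: window = (2, 0, 0)
n=3: window = (0, 0, 5)
n=4: window = (0, 5, 6)
n=5: window = (5, 6, 3)
n=6: window = (6, 3, 0)
n=7: window = (3, 0, 1)
n=8: window = (0, 1, 1)
n=9: window = (1, 1, 4)
n=10: window = (1, 4, 1)
n=11: window = (4, 1, 3)
n=12: window = (1, 3, 1)
n=13: window = (3, 1, 3)
n=14: window = (1, 3, 2)
n=15: window = (3, 2, 0)
n=16: window = (2, 0, 4)
n=17: window = (0, 4, 0)
n=18: window = (4, 0, 0)
n=19: window = (0, 0, 3)
n=20: window = (0, 3, 5)
n=21: window = (3, 5, 6)
n=22: window = (5, 6, 0)
n=23: window = (6, 0, 2)
n=24: window = (0, 2, 2)
n=25: window = (2, 2, 1)
n=26: window = (2, 1, 2)
n=27: window = (1, 2, 6)
n=28: window = (2, 6, 2)
n=29: window = (6, 2, 6)
n=30: window = (2, 6, 4)
n=31: window = (6, 4, 0)
n=32: window = (4, 0, 1)
n=33: window = (0, 1, 0)
n=34: window = (1, 0, 0)
n=35: window = (0, 0, 6)
n=36: window = (0, 6, 3)
n=37: window = (6, 3, 5)
n=38: window = (3, 5, 0)
n=39: window = (5, 0, 4)
n=40: window = (0, 4, 4)
…
n=46: window = (4, 5, 1)
n=47: window = (5, 1, 0)
n=48: window = (1, 0, 2)
window at n=48 equals window at n=0 → period = 48

48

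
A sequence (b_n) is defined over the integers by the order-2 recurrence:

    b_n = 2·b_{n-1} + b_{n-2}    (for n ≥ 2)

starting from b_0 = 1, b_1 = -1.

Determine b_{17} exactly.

b_2 = 2·-1 + 1·1 = -1
b_3 = 2·-1 + 1·-1 = -3
b_4 = 2·-3 + 1·-1 = -7
b_5 = 2·-7 + 1·-3 = -17
b_6 = 2·-17 + 1·-7 = -41
b_7 = 2·-41 + 1·-17 = -99
b_8 = 2·-99 + 1·-41 = -239
b_9 = 2·-239 + 1·-99 = -577
b_10 = 2·-577 + 1·-239 = -1393
b_11 = 2·-1393 + 1·-577 = -3363
b_12 = 2·-3363 + 1·-1393 = -8119
b_13 = 2·-8119 + 1·-3363 = -19601
b_14 = 2·-19601 + 1·-8119 = -47321
b_15 = 2·-47321 + 1·-19601 = -114243
b_16 = 2·-114243 + 1·-47321 = -275807
b_17 = 2·-275807 + 1·-114243 = -665857

-665857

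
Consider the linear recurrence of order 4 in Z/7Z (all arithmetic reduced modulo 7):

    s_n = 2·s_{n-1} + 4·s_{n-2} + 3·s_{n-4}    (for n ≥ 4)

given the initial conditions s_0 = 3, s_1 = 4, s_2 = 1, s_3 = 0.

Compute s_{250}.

s_4 = 2·0 + 4·1 + 0·4 + 3·3 = 6
s_5 = 2·6 + 4·0 + 0·1 + 3·4 = 3
s_6 = 2·3 + 4·6 + 0·0 + 3·1 = 5
s_7 = 2·5 + 4·3 + 0·6 + 3·0 = 1
s_8 = 2·1 + 4·5 + 0·3 + 3·6 = 5
s_9 = 2·5 + 4·1 + 0·5 + 3·3 = 2
Continuing the recurrence:
  s_10 = 4;  s_11 = 5;  s_12 = 6;  s_13 = 3;  s_14 = 0;  s_15 = 6
  s_16 = 2;  s_17 = 2;  s_18 = 5;  s_19 = 1;  s_20 = 0;  s_21 = 3
  s_22 = 0;  s_23 = 1;  s_24 = 2;  s_25 = 3;  s_26 = 0;  s_27 = 1
  s_28 = 1;  s_29 = 1;  s_30 = 6;  s_31 = 5;  s_32 = 2;  s_33 = 6
  s_34 = 3;  s_35 = 3;  s_36 = 3;  s_37 = 1;  s_38 = 2;  s_39 = 3
  s_40 = 2;  s_41 = 5;  s_42 = 3;  s_43 = 0;  s_44 = 4;  s_45 = 2
  s_46 = 1;  s_47 = 3;  s_48 = 1;  s_49 = 6;  s_50 = 5;  s_51 = 1
  s_52 = 4;  s_53 = 2;  s_54 = 0;  s_55 = 4;  s_56 = 6;  s_57 = 6
  s_58 = 1;  s_59 = 3;  s_60 = 0;  s_61 = 2;  s_62 = 0;  s_63 = 3
  s_64 = 6;  s_65 = 2;  s_66 = 0;  s_67 = 3;  s_68 = 3;  s_69 = 3
  s_70 = 4;  s_71 = 1;  s_72 = 6;  s_73 = 4;  s_74 = 2;  s_75 = 2
  s_76 = 2;  s_77 = 3;  s_78 = 6;  s_79 = 2;  s_80 = 6;  s_81 = 1
  s_82 = 2;  s_83 = 0;  s_84 = 5;  s_85 = 6;  s_86 = 3;  s_87 = 2
  s_88 = 3;  s_89 = 4;  s_90 = 1;  s_91 = 3;  s_92 = 5;  s_93 = 6
  s_94 = 0;  s_95 = 5;  s_96 = 4;  s_97 = 4;  s_98 = 3;  s_99 = 2
  s_100 = 0;  s_101 = 6;  s_102 = 0;  s_103 = 2;  s_104 = 4;  s_105 = 6
  s_106 = 0;  s_107 = 2;  s_108 = 2;  s_109 = 2;  s_110 = 5;  s_111 = 3
  s_112 = 4;  s_113 = 5;  s_114 = 6;  s_115 = 6;  s_116 = 6;  s_117 = 2
  s_118 = 4;  s_119 = 6;  s_120 = 4;  s_121 = 3;  s_122 = 6;  s_123 = 0
  s_124 = 1;  s_125 = 4;  s_126 = 2;  s_127 = 6;  s_128 = 2;  s_129 = 5
  s_130 = 3;  s_131 = 2;  s_132 = 1;  s_133 = 4;  s_134 = 0;  s_135 = 1
  s_136 = 5;  s_137 = 5;  s_138 = 2;  s_139 = 6;  s_140 = 0;  s_141 = 4
  s_142 = 0;  s_143 = 6;  s_144 = 5;  s_145 = 4;  s_146 = 0;  s_147 = 6
  s_148 = 6;  s_149 = 6;  s_150 = 1;  s_151 = 2;  s_152 = 5;  s_153 = 1
  s_154 = 4;  s_155 = 4;  s_156 = 4;  s_157 = 6;  s_158 = 5;  s_159 = 4
  s_160 = 5;  s_161 = 2;  s_162 = 4;  s_163 = 0;  s_164 = 3;  s_165 = 5
  s_166 = 6;  s_167 = 4;  s_168 = 6;  s_169 = 1;  s_170 = 2;  s_171 = 6
  s_172 = 3;  s_173 = 5;  s_174 = 0;  s_175 = 3;  s_176 = 1;  s_177 = 1
  s_178 = 6;  s_179 = 4;  s_180 = 0;  s_181 = 5;  s_182 = 0;  s_183 = 4
  s_184 = 1;  s_185 = 5;  s_186 = 0;  s_187 = 4;  s_188 = 4;  s_189 = 4
  s_190 = 3;  s_191 = 6;  s_192 = 1;  s_193 = 3;  s_194 = 5;  s_195 = 5
  s_196 = 5;  s_197 = 4;  s_198 = 1;  s_199 = 5;  s_200 = 1;  s_201 = 6
  s_202 = 5;  s_203 = 0;  s_204 = 2;  s_205 = 1;  s_206 = 4;  s_207 = 5
  s_208 = 4;  s_209 = 3;  s_210 = 6;  s_211 = 4;  s_212 = 2;  s_213 = 1
  s_214 = 0;  s_215 = 2;  s_216 = 3;  s_217 = 3;  s_218 = 4;  s_219 = 5
  s_220 = 0;  s_221 = 1;  s_222 = 0;  s_223 = 5;  s_224 = 3;  s_225 = 1
  s_226 = 0;  s_227 = 5;  s_228 = 5;  s_229 = 5;  s_230 = 2;  s_231 = 4
  s_232 = 3;  s_233 = 2;  s_234 = 1;  s_235 = 1;  s_236 = 1;  s_237 = 5
  s_238 = 3;  s_239 = 1;  s_240 = 3;  s_241 = 4;  s_242 = 1;  s_243 = 0
  s_244 = 6;  s_245 = 3;  s_246 = 5;  s_247 = 1;  s_248 = 5
s_249 = 2·5 + 4·1 + 0·5 + 3·3 = 2
s_250 = 2·2 + 4·5 + 0·1 + 3·5 = 4

4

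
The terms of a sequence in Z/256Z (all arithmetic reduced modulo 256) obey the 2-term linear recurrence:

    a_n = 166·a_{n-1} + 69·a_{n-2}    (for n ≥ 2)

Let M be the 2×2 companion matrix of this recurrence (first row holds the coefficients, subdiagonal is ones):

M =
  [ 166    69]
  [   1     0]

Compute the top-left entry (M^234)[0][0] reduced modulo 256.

97

(M^234)[0][0] is the top entry after applying M 234 times to the unit state (1, 0). Equivalently it is h_{235} for the auxiliary sequence (h_n) obeying the same recurrence with h_1 = 1 and h_i = 0 for 0 ≤ i < 1:
h_2 = 166·1 + 69·0 = 166
h_3 = 166·166 + 69·1 = 233
h_4 = 166·233 + 69·166 = 212
h_5 = 166·212 + 69·233 = 69
h_6 = 166·69 + 69·212 = 226
h_7 = 166·226 + 69·69 = 37
Continuing the recurrence:
  h_8 = 232;  h_9 = 105;  h_10 = 158;  h_11 = 193;  h_12 = 188;  h_13 = 237
  h_14 = 90;  h_15 = 61;  h_16 = 208;  h_17 = 81;  h_18 = 150;  h_19 = 25
  h_20 = 164;  h_21 = 21;  h_22 = 210;  h_23 = 213;  h_24 = 184;  h_25 = 185
  h_26 = 142;  h_27 = 241;  h_28 = 140;  h_29 = 189;  h_30 = 74;  h_31 = 237
  h_32 = 160;  h_33 = 161;  h_34 = 134;  h_35 = 73;  h_36 = 116;  h_37 = 229
  h_38 = 194;  h_39 = 133;  h_40 = 136;  h_41 = 9;  h_42 = 126;  h_43 = 33
  h_44 = 92;  h_45 = 141;  h_46 = 58;  h_47 = 157;  h_48 = 112;  h_49 = 241
  h_50 = 118;  h_51 = 121;  h_52 = 68;  h_53 = 181;  h_54 = 178;  h_55 = 53
  h_56 = 88;  h_57 = 89;  h_58 = 110;  h_59 = 81;  h_60 = 44;  h_61 = 93
  h_62 = 42;  h_63 = 77;  h_64 = 64;  h_65 = 65;  h_66 = 102;  h_67 = 169
  h_68 = 20;  h_69 = 133;  h_70 = 162;  h_71 = 229;  h_72 = 40;  h_73 = 169
  h_74 = 94;  h_75 = 129;  h_76 = 252;  h_77 = 45;  h_78 = 26;  h_79 = 253
  h_80 = 16;  h_81 = 145;  h_82 = 86;  h_83 = 217;  h_84 = 228;  h_85 = 85
  h_86 = 146;  h_87 = 149;  h_88 = 248;  h_89 = 249;  h_90 = 78;  h_91 = 177
  h_92 = 204;  h_93 = 253;  h_94 = 10;  h_95 = 173;  h_96 = 224;  h_97 = 225
  h_98 = 70;  h_99 = 9;  h_100 = 180;  h_101 = 37;  h_102 = 130;  h_103 = 69
  h_104 = 200;  h_105 = 73;  h_106 = 62;  h_107 = 225;  h_108 = 156;  h_109 = 205
  h_110 = 250;  h_111 = 93;  h_112 = 176;  h_113 = 49;  h_114 = 54;  h_115 = 57
  h_116 = 132;  h_117 = 245;  h_118 = 114;  h_119 = 245;  h_120 = 152;  h_121 = 153
  h_122 = 46;  h_123 = 17;  h_124 = 108;  h_125 = 157;  h_126 = 234;  h_127 = 13
  h_128 = 128;  h_129 = 129;  h_130 = 38;  h_131 = 105;  h_132 = 84;  h_133 = 197
  h_134 = 98;  h_135 = 165;  h_136 = 104;  h_137 = 233;  h_138 = 30;  h_139 = 65
  h_140 = 60;  h_141 = 109;  h_142 = 218;  h_143 = 189;  h_144 = 80;  h_145 = 209
  h_146 = 22;  h_147 = 153;  h_148 = 36;  h_149 = 149;  h_150 = 82;  h_151 = 85
  h_152 = 56;  h_153 = 57;  h_154 = 14;  h_155 = 113;  h_156 = 12;  h_157 = 61
  h_158 = 202;  h_159 = 109;  h_160 = 32;  h_161 = 33;  h_162 = 6;  h_163 = 201
  h_164 = 244;  h_165 = 101;  h_166 = 66;  h_167 = 5;  h_168 = 8;  h_169 = 137
  h_170 = 254;  h_171 = 161;  h_172 = 220;  h_173 = 13;  h_174 = 186;  h_175 = 29
  h_176 = 240;  h_177 = 113;  h_178 = 246;  h_179 = 249;  h_180 = 196;  h_181 = 53
  h_182 = 50;  h_183 = 181;  h_184 = 216;  h_185 = 217;  h_186 = 238;  h_187 = 209
  h_188 = 172;  h_189 = 221;  h_190 = 170;  h_191 = 205;  h_192 = 192;  h_193 = 193
  h_194 = 230;  h_195 = 41;  h_196 = 148;  h_197 = 5;  h_198 = 34;  h_199 = 101
  h_200 = 168;  h_201 = 41;  h_202 = 222;  h_203 = 1;  h_204 = 124;  h_205 = 173
  h_206 = 154;  h_207 = 125;  h_208 = 144;  h_209 = 17;  h_210 = 214;  h_211 = 89
  h_212 = 100;  h_213 = 213;  h_214 = 18;  h_215 = 21;  h_216 = 120;  h_217 = 121
  h_218 = 206;  h_219 = 49;  h_220 = 76;  h_221 = 125;  h_222 = 138;  h_223 = 45
  h_224 = 96;  h_225 = 97;  h_226 = 198;  h_227 = 137;  h_228 = 52;  h_229 = 165
  h_230 = 2;  h_231 = 197;  h_232 = 72;  h_233 = 201
h_234 = 166·201 + 69·72 = 190
h_235 = 166·190 + 69·201 = 97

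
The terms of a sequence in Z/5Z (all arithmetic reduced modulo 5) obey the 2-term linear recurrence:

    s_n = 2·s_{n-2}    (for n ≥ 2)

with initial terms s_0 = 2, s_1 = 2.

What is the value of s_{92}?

s_2 = 0·2 + 2·2 = 4
s_3 = 0·4 + 2·2 = 4
s_4 = 0·4 + 2·4 = 3
s_5 = 0·3 + 2·4 = 3
s_6 = 0·3 + 2·3 = 1
s_7 = 0·1 + 2·3 = 1
s_8 = 0·1 + 2·1 = 2
s_9 = 0·2 + 2·1 = 2
(s_8, s_9) = (2, 2) = (s_0, s_1), so the sequence has period 8.
92 ≡ 4 (mod 8), hence s_92 = s_4 = 3.

3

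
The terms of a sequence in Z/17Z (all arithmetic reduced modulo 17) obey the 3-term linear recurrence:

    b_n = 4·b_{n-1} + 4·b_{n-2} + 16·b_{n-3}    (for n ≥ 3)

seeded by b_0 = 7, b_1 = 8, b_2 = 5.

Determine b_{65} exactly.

8

b_3 = 4·5 + 4·8 + 16·7 = 11
b_4 = 4·11 + 4·5 + 16·8 = 5
b_5 = 4·5 + 4·11 + 16·5 = 8
b_6 = 4·8 + 4·5 + 16·11 = 7
b_7 = 4·7 + 4·8 + 16·5 = 4
b_8 = 4·4 + 4·7 + 16·8 = 2
b_9 = 4·2 + 4·4 + 16·7 = 0
b_10 = 4·0 + 4·2 + 16·4 = 4
b_11 = 4·4 + 4·0 + 16·2 = 14
b_12 = 4·14 + 4·4 + 16·0 = 4
b_13 = 4·4 + 4·14 + 16·4 = 0
b_14 = 4·0 + 4·4 + 16·14 = 2
b_15 = 4·2 + 4·0 + 16·4 = 4
b_16 = 4·4 + 4·2 + 16·0 = 7
b_17 = 4·7 + 4·4 + 16·2 = 8
b_18 = 4·8 + 4·7 + 16·4 = 5
(b_16, b_17, b_18) = (7, 8, 5) = (b_0, b_1, b_2), so the sequence has period 16.
65 ≡ 1 (mod 16), hence b_65 = b_1 = 8.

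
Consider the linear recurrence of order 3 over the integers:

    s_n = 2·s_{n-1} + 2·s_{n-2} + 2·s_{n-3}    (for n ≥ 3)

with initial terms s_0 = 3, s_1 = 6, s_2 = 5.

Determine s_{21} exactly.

6251858304

s_3 = 2·5 + 2·6 + 2·3 = 28
s_4 = 2·28 + 2·5 + 2·6 = 78
s_5 = 2·78 + 2·28 + 2·5 = 222
s_6 = 2·222 + 2·78 + 2·28 = 656
s_7 = 2·656 + 2·222 + 2·78 = 1912
s_8 = 2·1912 + 2·656 + 2·222 = 5580
s_9 = 2·5580 + 2·1912 + 2·656 = 16296
s_10 = 2·16296 + 2·5580 + 2·1912 = 47576
s_11 = 2·47576 + 2·16296 + 2·5580 = 138904
s_12 = 2·138904 + 2·47576 + 2·16296 = 405552
s_13 = 2·405552 + 2·138904 + 2·47576 = 1184064
s_14 = 2·1184064 + 2·405552 + 2·138904 = 3457040
s_15 = 2·3457040 + 2·1184064 + 2·405552 = 10093312
s_16 = 2·10093312 + 2·3457040 + 2·1184064 = 29468832
s_17 = 2·29468832 + 2·10093312 + 2·3457040 = 86038368
s_18 = 2·86038368 + 2·29468832 + 2·10093312 = 251201024
s_19 = 2·251201024 + 2·86038368 + 2·29468832 = 733416448
s_20 = 2·733416448 + 2·251201024 + 2·86038368 = 2141311680
s_21 = 2·2141311680 + 2·733416448 + 2·251201024 = 6251858304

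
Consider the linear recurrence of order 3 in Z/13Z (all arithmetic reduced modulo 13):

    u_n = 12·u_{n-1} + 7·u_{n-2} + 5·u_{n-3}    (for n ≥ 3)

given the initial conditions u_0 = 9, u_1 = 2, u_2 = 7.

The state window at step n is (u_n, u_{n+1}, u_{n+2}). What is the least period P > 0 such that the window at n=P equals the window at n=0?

n=0: window = (9, 2, 7)
n=1: window = (2, 7, 0)
n=2: window = (7, 0, 7)
n=3: window = (0, 7, 2)
n=4: window = (7, 2, 8)
n=5: window = (2, 8, 2)
n=6: window = (8, 2, 12)
n=7: window = (2, 12, 3)
n=8: window = (12, 3, 0)
n=9: window = (3, 0, 3)
n=10: window = (0, 3, 12)
n=11: window = (3, 12, 9)
n=12: window = (12, 9, 12)
n=13: window = (9, 12, 7)
n=14: window = (12, 7, 5)
n=15: window = (7, 5, 0)
n=16: window = (5, 0, 5)
n=17: window = (0, 5, 7)
n=18: window = (5, 7, 2)
n=19: window = (7, 2, 7)
n=20: window = (2, 7, 3)
n=21: window = (7, 3, 4)
n=22: window = (3, 4, 0)
n=23: window = (4, 0, 4)
n=24: window = (0, 4, 3)
n=25: window = (4, 3, 12)
n=26: window = (3, 12, 3)
n=27: window = (12, 3, 5)
n=28: window = (3, 5, 11)
n=29: window = (5, 11, 0)
n=30: window = (11, 0, 11)
n=31: window = (0, 11, 5)
n=32: window = (11, 5, 7)
n=33: window = (5, 7, 5)
n=34: window = (7, 5, 4)
n=35: window = (5, 4, 1)
n=36: window = (4, 1, 0)
n=37: window = (1, 0, 1)
n=38: window = (0, 1, 4)
n=39: window = (1, 4, 3)
n=40: window = (4, 3, 4)
…
n=82: window = (9, 10, 9)
n=83: window = (10, 9, 2)
n=84: window = (9, 2, 7)
window at n=84 equals window at n=0 → period = 84

84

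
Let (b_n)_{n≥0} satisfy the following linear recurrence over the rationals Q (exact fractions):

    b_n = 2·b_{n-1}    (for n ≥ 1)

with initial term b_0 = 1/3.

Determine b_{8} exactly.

b_1 = 2·1/3 = 2/3
b_2 = 2·2/3 = 4/3
b_3 = 2·4/3 = 8/3
b_4 = 2·8/3 = 16/3
b_5 = 2·16/3 = 32/3
b_6 = 2·32/3 = 64/3
b_7 = 2·64/3 = 128/3
b_8 = 2·128/3 = 256/3

256/3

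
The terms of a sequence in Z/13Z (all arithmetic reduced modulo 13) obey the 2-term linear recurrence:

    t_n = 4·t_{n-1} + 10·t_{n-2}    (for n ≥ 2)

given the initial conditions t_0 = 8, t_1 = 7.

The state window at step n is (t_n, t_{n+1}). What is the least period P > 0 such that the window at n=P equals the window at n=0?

3

n=0: window = (8, 7)
n=1: window = (7, 4)
n=2: window = (4, 8)
n=3: window = (8, 7)
window at n=3 equals window at n=0 → period = 3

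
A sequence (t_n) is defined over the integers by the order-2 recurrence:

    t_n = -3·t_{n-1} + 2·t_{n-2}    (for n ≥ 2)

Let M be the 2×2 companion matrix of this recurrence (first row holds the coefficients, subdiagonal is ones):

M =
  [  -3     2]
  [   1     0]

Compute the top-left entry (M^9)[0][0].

(M^9)[0][0] is the top entry after applying M 9 times to the unit state (1, 0). Equivalently it is h_{10} for the auxiliary sequence (h_n) obeying the same recurrence with h_1 = 1 and h_i = 0 for 0 ≤ i < 1:
h_2 = -3·1 + 2·0 = -3
h_3 = -3·-3 + 2·1 = 11
h_4 = -3·11 + 2·-3 = -39
h_5 = -3·-39 + 2·11 = 139
h_6 = -3·139 + 2·-39 = -495
h_7 = -3·-495 + 2·139 = 1763
h_8 = -3·1763 + 2·-495 = -6279
h_9 = -3·-6279 + 2·1763 = 22363
h_10 = -3·22363 + 2·-6279 = -79647

-79647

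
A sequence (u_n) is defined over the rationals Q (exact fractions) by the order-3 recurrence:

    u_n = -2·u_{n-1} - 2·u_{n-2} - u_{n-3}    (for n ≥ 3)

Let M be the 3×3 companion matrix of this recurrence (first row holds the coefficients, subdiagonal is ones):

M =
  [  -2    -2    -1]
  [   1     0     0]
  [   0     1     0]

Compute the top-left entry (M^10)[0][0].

(M^10)[0][0] is the top entry after applying M 10 times to the unit state (1, 0, 0). Equivalently it is h_{12} for the auxiliary sequence (h_n) obeying the same recurrence with h_2 = 1 and h_i = 0 for 0 ≤ i < 2:
h_3 = -2·1 + -2·0 + -1·0 = -2
h_4 = -2·-2 + -2·1 + -1·0 = 2
h_5 = -2·2 + -2·-2 + -1·1 = -1
h_6 = -2·-1 + -2·2 + -1·-2 = 0
h_7 = -2·0 + -2·-1 + -1·2 = 0
h_8 = -2·0 + -2·0 + -1·-1 = 1
h_9 = -2·1 + -2·0 + -1·0 = -2
h_10 = -2·-2 + -2·1 + -1·0 = 2
h_11 = -2·2 + -2·-2 + -1·1 = -1
h_12 = -2·-1 + -2·2 + -1·-2 = 0

0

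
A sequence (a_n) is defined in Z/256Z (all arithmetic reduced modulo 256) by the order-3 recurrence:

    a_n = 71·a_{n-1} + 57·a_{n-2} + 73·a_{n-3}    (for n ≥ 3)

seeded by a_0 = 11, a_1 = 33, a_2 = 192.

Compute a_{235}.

88

a_3 = 71·192 + 57·33 + 73·11 = 188
a_4 = 71·188 + 57·192 + 73·33 = 77
a_5 = 71·77 + 57·188 + 73·192 = 247
a_6 = 71·247 + 57·77 + 73·188 = 66
a_7 = 71·66 + 57·247 + 73·77 = 66
a_8 = 71·66 + 57·66 + 73·247 = 111
Continuing the recurrence:
  a_9 = 77;  a_10 = 228;  a_11 = 8;  a_12 = 241;  a_13 = 163;  a_14 = 38
  a_15 = 142;  a_16 = 83;  a_17 = 121;  a_18 = 136;  a_19 = 84;  a_20 = 21
  a_21 = 79;  a_22 = 138;  a_23 = 218;  a_24 = 183;  a_25 = 165;  a_26 = 172
  a_27 = 160;  a_28 = 185;  a_29 = 251;  a_30 = 110;  a_31 = 38;  a_32 = 155
  a_33 = 209;  a_34 = 80;  a_35 = 236;  a_36 = 221;  a_37 = 167;  a_38 = 210
  a_39 = 114;  a_40 = 255;  a_41 = 253;  a_42 = 116;  a_43 = 56;  a_44 = 129
  a_45 = 83;  a_46 = 182;  a_47 = 190;  a_48 = 227;  a_49 = 41;  a_50 = 24
  a_51 = 132;  a_52 = 165;  a_53 = 255;  a_54 = 26;  a_55 = 10;  a_56 = 71
  a_57 = 85;  a_58 = 60;  a_59 = 208;  a_60 = 73;  a_61 = 171;  a_62 = 254
  a_63 = 86;  a_64 = 43;  a_65 = 129;  a_66 = 224;  a_67 = 28;  a_68 = 109
  a_69 = 87;  a_70 = 98;  a_71 = 162;  a_72 = 143;  a_73 = 173;  a_74 = 4
  a_75 = 104;  a_76 = 17;  a_77 = 3;  a_78 = 70;  a_79 = 238;  a_80 = 115
  a_81 = 217;  a_82 = 168;  a_83 = 180;  a_84 = 53;  a_85 = 175;  a_86 = 170
  a_87 = 58;  a_88 = 215;  a_89 = 5;  a_90 = 204;  a_91 = 0;  a_92 = 217
  a_93 = 91;  a_94 = 142;  a_95 = 134;  a_96 = 187;  a_97 = 49;  a_98 = 112
  a_99 = 76;  a_100 = 253;  a_101 = 7;  a_102 = 242;  a_103 = 210;  a_104 = 31
  a_105 = 93;  a_106 = 148;  a_107 = 152;  a_108 = 161;  a_109 = 179;  a_110 = 214
  a_111 = 30;  a_112 = 3;  a_113 = 137;  a_114 = 56;  a_115 = 228;  a_116 = 197
  a_117 = 95;  a_118 = 58;  a_119 = 106;  a_120 = 103;  a_121 = 181;  a_122 = 92
  a_123 = 48;  a_124 = 105;  a_125 = 11;  a_126 = 30;  a_127 = 182;  a_128 = 75
  a_129 = 225;  a_130 = 0;  a_131 = 124;  a_132 = 141;  a_133 = 183;  a_134 = 130
  a_135 = 2;  a_136 = 175;  a_137 = 13;  a_138 = 36;  a_139 = 200;  a_140 = 49
  a_141 = 99;  a_142 = 102;  a_143 = 78;  a_144 = 147;  a_145 = 57;  a_146 = 200
  a_147 = 20;  a_148 = 85;  a_149 = 15;  a_150 = 202;  a_151 = 154;  a_152 = 247
  a_153 = 101;  a_154 = 236;  a_155 = 96;  a_156 = 249;  a_157 = 187;  a_158 = 174
  a_159 = 230;  a_160 = 219;  a_161 = 145;  a_162 = 144;  a_163 = 172;  a_164 = 29
  a_165 = 103;  a_166 = 18;  a_167 = 50;  a_168 = 63;  a_169 = 189;  a_170 = 180
  a_171 = 248;  a_172 = 193;  a_173 = 19;  a_174 = 246;  a_175 = 126;  a_176 = 35
  a_177 = 233;  a_178 = 88;  a_179 = 68;  a_180 = 229;  a_181 = 191;  a_182 = 90
  a_183 = 202;  a_184 = 135;  a_185 = 21;  a_186 = 124;  a_187 = 144;  a_188 = 137
  a_189 = 107;  a_190 = 62;  a_191 = 22;  a_192 = 107;  a_193 = 65;  a_194 = 32
  a_195 = 220;  a_196 = 173;  a_197 = 23;  a_198 = 162;  a_199 = 98;  a_200 = 207
  a_201 = 109;  a_202 = 68;  a_203 = 40;  a_204 = 81;  a_205 = 195;  a_206 = 134
  a_207 = 174;  a_208 = 179;  a_209 = 153;  a_210 = 232;  a_211 = 116;  a_212 = 117
  a_213 = 111;  a_214 = 234;  a_215 = 250;  a_216 = 23;  a_217 = 197;  a_218 = 12
  a_219 = 192;  a_220 = 25;  a_221 = 27;  a_222 = 206;  a_223 = 70;  a_224 = 251
  a_225 = 241;  a_226 = 176;  a_227 = 12;  a_228 = 61;  a_229 = 199;  a_230 = 50
  a_231 = 146;  a_232 = 95;  a_233 = 29
a_234 = 71·29 + 57·95 + 73·146 = 212
a_235 = 71·212 + 57·29 + 73·95 = 88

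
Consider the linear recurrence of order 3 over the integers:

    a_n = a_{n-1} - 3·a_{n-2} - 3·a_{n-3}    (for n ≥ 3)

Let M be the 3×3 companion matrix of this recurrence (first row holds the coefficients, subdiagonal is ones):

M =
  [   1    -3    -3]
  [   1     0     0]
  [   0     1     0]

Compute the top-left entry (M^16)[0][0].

67585

(M^16)[0][0] is the top entry after applying M 16 times to the unit state (1, 0, 0). Equivalently it is h_{18} for the auxiliary sequence (h_n) obeying the same recurrence with h_2 = 1 and h_i = 0 for 0 ≤ i < 2:
h_3 = 1·1 + -3·0 + -3·0 = 1
h_4 = 1·1 + -3·1 + -3·0 = -2
h_5 = 1·-2 + -3·1 + -3·1 = -8
h_6 = 1·-8 + -3·-2 + -3·1 = -5
h_7 = 1·-5 + -3·-8 + -3·-2 = 25
h_8 = 1·25 + -3·-5 + -3·-8 = 64
h_9 = 1·64 + -3·25 + -3·-5 = 4
h_10 = 1·4 + -3·64 + -3·25 = -263
h_11 = 1·-263 + -3·4 + -3·64 = -467
h_12 = 1·-467 + -3·-263 + -3·4 = 310
h_13 = 1·310 + -3·-467 + -3·-263 = 2500
h_14 = 1·2500 + -3·310 + -3·-467 = 2971
h_15 = 1·2971 + -3·2500 + -3·310 = -5459
h_16 = 1·-5459 + -3·2971 + -3·2500 = -21872
h_17 = 1·-21872 + -3·-5459 + -3·2971 = -14408
h_18 = 1·-14408 + -3·-21872 + -3·-5459 = 67585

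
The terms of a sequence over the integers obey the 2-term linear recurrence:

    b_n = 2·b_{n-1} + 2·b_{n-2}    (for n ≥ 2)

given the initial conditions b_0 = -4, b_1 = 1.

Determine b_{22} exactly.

b_2 = 2·1 + 2·-4 = -6
b_3 = 2·-6 + 2·1 = -10
b_4 = 2·-10 + 2·-6 = -32
b_5 = 2·-32 + 2·-10 = -84
b_6 = 2·-84 + 2·-32 = -232
b_7 = 2·-232 + 2·-84 = -632
b_8 = 2·-632 + 2·-232 = -1728
b_9 = 2·-1728 + 2·-632 = -4720
b_10 = 2·-4720 + 2·-1728 = -12896
b_11 = 2·-12896 + 2·-4720 = -35232
b_12 = 2·-35232 + 2·-12896 = -96256
b_13 = 2·-96256 + 2·-35232 = -262976
b_14 = 2·-262976 + 2·-96256 = -718464
b_15 = 2·-718464 + 2·-262976 = -1962880
b_16 = 2·-1962880 + 2·-718464 = -5362688
b_17 = 2·-5362688 + 2·-1962880 = -14651136
b_18 = 2·-14651136 + 2·-5362688 = -40027648
b_19 = 2·-40027648 + 2·-14651136 = -109357568
b_20 = 2·-109357568 + 2·-40027648 = -298770432
b_21 = 2·-298770432 + 2·-109357568 = -816256000
b_22 = 2·-816256000 + 2·-298770432 = -2230052864

-2230052864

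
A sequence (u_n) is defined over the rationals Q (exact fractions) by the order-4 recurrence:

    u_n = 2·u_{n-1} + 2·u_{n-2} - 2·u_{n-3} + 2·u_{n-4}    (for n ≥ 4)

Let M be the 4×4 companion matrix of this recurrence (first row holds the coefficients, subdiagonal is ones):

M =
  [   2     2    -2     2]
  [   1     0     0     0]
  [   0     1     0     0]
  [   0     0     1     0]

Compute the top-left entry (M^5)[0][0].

(M^5)[0][0] is the top entry after applying M 5 times to the unit state (1, 0, 0, 0). Equivalently it is h_{8} for the auxiliary sequence (h_n) obeying the same recurrence with h_3 = 1 and h_i = 0 for 0 ≤ i < 3:
h_4 = 2·1 + 2·0 + -2·0 + 2·0 = 2
h_5 = 2·2 + 2·1 + -2·0 + 2·0 = 6
h_6 = 2·6 + 2·2 + -2·1 + 2·0 = 14
h_7 = 2·14 + 2·6 + -2·2 + 2·1 = 38
h_8 = 2·38 + 2·14 + -2·6 + 2·2 = 96

96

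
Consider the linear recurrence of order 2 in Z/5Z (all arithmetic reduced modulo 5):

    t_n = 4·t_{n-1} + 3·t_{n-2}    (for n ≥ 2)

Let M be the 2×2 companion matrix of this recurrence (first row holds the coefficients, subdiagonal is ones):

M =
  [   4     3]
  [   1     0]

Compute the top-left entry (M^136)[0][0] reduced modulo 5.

1

(M^136)[0][0] is the top entry after applying M 136 times to the unit state (1, 0). Equivalently it is h_{137} for the auxiliary sequence (h_n) obeying the same recurrence with h_1 = 1 and h_i = 0 for 0 ≤ i < 1:
h_2 = 4·1 + 3·0 = 4
h_3 = 4·4 + 3·1 = 4
h_4 = 4·4 + 3·4 = 3
h_5 = 4·3 + 3·4 = 4
h_6 = 4·4 + 3·3 = 0
h_7 = 4·0 + 3·4 = 2
h_8 = 4·2 + 3·0 = 3
h_9 = 4·3 + 3·2 = 3
h_10 = 4·3 + 3·3 = 1
h_11 = 4·1 + 3·3 = 3
h_12 = 4·3 + 3·1 = 0
h_13 = 4·0 + 3·3 = 4
h_14 = 4·4 + 3·0 = 1
h_15 = 4·1 + 3·4 = 1
h_16 = 4·1 + 3·1 = 2
h_17 = 4·2 + 3·1 = 1
h_18 = 4·1 + 3·2 = 0
h_19 = 4·0 + 3·1 = 3
h_20 = 4·3 + 3·0 = 2
h_21 = 4·2 + 3·3 = 2
h_22 = 4·2 + 3·2 = 4
h_23 = 4·4 + 3·2 = 2
h_24 = 4·2 + 3·4 = 0
h_25 = 4·0 + 3·2 = 1
(h_24, h_25) = (0, 1) = (h_0, h_1), so the sequence has period 24.
137 ≡ 17 (mod 24), hence h_137 = h_17 = 1.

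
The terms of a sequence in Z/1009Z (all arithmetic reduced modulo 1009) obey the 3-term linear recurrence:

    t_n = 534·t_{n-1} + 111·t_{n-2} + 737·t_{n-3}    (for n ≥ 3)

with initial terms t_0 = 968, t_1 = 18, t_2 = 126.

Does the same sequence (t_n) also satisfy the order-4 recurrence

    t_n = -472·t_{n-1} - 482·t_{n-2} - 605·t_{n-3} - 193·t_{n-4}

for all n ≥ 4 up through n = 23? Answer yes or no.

Terms t_0..t_23: 968, 18, 126, 723, 653, 164, 736, 533, 848, 22, 251, 666, 155, 641, 763, 545, 580, 230, 618, 18, 515, 949, 49, 506
n=4: candidate gives 653, actual t_4 = 653 ✓
n=5: candidate gives 164, actual t_5 = 164 ✓
n=6: candidate gives 736, actual t_6 = 736 ✓
n=7: candidate gives 533, actual t_7 = 533 ✓
n=8: candidate gives 848, actual t_8 = 848 ✓
n=9: candidate gives 22, actual t_9 = 22 ✓
n=10: candidate gives 251, actual t_10 = 251 ✓
n=11: candidate gives 666, actual t_11 = 666 ✓
n=12: candidate gives 155, actual t_12 = 155 ✓
n=13: candidate gives 641, actual t_13 = 641 ✓
n=14: candidate gives 763, actual t_14 = 763 ✓
n=15: candidate gives 545, actual t_15 = 545 ✓
n=16: candidate gives 580, actual t_16 = 580 ✓
n=17: candidate gives 230, actual t_17 = 230 ✓
n=18: candidate gives 618, actual t_18 = 618 ✓
n=19: candidate gives 18, actual t_19 = 18 ✓
n=20: candidate gives 515, actual t_20 = 515 ✓
n=21: candidate gives 949, actual t_21 = 949 ✓
n=22: candidate gives 49, actual t_22 = 49 ✓
n=23: candidate gives 506, actual t_23 = 506 ✓

yes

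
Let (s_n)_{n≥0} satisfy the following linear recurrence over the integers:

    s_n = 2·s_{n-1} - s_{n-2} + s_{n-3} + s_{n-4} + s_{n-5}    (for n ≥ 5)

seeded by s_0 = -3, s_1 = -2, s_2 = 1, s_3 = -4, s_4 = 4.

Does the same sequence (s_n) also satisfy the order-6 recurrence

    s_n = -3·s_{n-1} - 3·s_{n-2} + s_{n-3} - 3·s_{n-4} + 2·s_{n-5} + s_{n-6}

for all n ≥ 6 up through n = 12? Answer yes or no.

Terms s_0..s_12: -3, -2, 1, -4, 4, 8, 7, 7, 15, 42, 91, 169, 311
n=6: candidate gives -50, actual s_6 = 7 ✗

no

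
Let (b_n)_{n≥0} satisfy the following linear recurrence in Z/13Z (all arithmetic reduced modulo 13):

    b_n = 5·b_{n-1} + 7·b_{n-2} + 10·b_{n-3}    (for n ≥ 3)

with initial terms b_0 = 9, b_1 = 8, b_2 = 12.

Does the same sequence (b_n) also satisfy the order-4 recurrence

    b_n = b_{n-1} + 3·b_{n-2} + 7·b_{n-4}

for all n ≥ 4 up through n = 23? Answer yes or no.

no

Terms b_0..b_23: 9, 8, 12, 11, 11, 5, 4, 9, 6, 3, 4, 10, 4, 0, 11, 4, 6, 12, 12, 9, 2, 11, 3, 8
n=4: candidate gives 6, actual b_4 = 11 ✗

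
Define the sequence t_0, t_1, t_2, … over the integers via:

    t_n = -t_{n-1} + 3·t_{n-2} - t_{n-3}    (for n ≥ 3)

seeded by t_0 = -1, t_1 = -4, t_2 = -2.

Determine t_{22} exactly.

88537694

t_3 = -1·-2 + 3·-4 + -1·-1 = -9
t_4 = -1·-9 + 3·-2 + -1·-4 = 7
t_5 = -1·7 + 3·-9 + -1·-2 = -32
t_6 = -1·-32 + 3·7 + -1·-9 = 62
t_7 = -1·62 + 3·-32 + -1·7 = -165
t_8 = -1·-165 + 3·62 + -1·-32 = 383
t_9 = -1·383 + 3·-165 + -1·62 = -940
t_10 = -1·-940 + 3·383 + -1·-165 = 2254
t_11 = -1·2254 + 3·-940 + -1·383 = -5457
t_12 = -1·-5457 + 3·2254 + -1·-940 = 13159
t_13 = -1·13159 + 3·-5457 + -1·2254 = -31784
t_14 = -1·-31784 + 3·13159 + -1·-5457 = 76718
t_15 = -1·76718 + 3·-31784 + -1·13159 = -185229
t_16 = -1·-185229 + 3·76718 + -1·-31784 = 447167
t_17 = -1·447167 + 3·-185229 + -1·76718 = -1079572
t_18 = -1·-1079572 + 3·447167 + -1·-185229 = 2606302
t_19 = -1·2606302 + 3·-1079572 + -1·447167 = -6292185
t_20 = -1·-6292185 + 3·2606302 + -1·-1079572 = 15190663
t_21 = -1·15190663 + 3·-6292185 + -1·2606302 = -36673520
t_22 = -1·-36673520 + 3·15190663 + -1·-6292185 = 88537694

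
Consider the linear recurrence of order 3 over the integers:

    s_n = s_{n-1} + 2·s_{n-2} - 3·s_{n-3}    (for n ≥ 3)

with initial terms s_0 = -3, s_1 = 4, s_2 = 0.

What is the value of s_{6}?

s_3 = 1·0 + 2·4 + -3·-3 = 17
s_4 = 1·17 + 2·0 + -3·4 = 5
s_5 = 1·5 + 2·17 + -3·0 = 39
s_6 = 1·39 + 2·5 + -3·17 = -2

-2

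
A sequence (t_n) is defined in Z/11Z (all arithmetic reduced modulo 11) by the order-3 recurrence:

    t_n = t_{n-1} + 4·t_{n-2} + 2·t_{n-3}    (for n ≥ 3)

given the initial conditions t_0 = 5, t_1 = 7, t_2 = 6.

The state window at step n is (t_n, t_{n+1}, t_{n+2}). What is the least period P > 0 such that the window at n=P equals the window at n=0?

n=0: window = (5, 7, 6)
n=1: window = (7, 6, 0)
n=2: window = (6, 0, 5)
n=3: window = (0, 5, 6)
n=4: window = (5, 6, 4)
n=5: window = (6, 4, 5)
n=6: window = (4, 5, 0)
n=7: window = (5, 0, 6)
n=8: window = (0, 6, 5)
n=9: window = (6, 5, 7)
n=10: window = (5, 7, 6)
window at n=10 equals window at n=0 → period = 10

10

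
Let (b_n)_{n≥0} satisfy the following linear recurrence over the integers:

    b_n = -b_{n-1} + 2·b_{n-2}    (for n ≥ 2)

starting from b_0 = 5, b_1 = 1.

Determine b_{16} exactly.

87385

b_2 = -1·1 + 2·5 = 9
b_3 = -1·9 + 2·1 = -7
b_4 = -1·-7 + 2·9 = 25
b_5 = -1·25 + 2·-7 = -39
b_6 = -1·-39 + 2·25 = 89
b_7 = -1·89 + 2·-39 = -167
b_8 = -1·-167 + 2·89 = 345
b_9 = -1·345 + 2·-167 = -679
b_10 = -1·-679 + 2·345 = 1369
b_11 = -1·1369 + 2·-679 = -2727
b_12 = -1·-2727 + 2·1369 = 5465
b_13 = -1·5465 + 2·-2727 = -10919
b_14 = -1·-10919 + 2·5465 = 21849
b_15 = -1·21849 + 2·-10919 = -43687
b_16 = -1·-43687 + 2·21849 = 87385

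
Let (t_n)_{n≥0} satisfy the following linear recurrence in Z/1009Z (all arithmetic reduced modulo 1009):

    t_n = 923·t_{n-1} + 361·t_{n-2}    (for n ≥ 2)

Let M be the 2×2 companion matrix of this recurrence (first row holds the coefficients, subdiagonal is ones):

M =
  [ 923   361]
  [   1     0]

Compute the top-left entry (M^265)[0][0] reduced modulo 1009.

694

(M^265)[0][0] is the top entry after applying M 265 times to the unit state (1, 0). Equivalently it is h_{266} for the auxiliary sequence (h_n) obeying the same recurrence with h_1 = 1 and h_i = 0 for 0 ≤ i < 1:
h_2 = 923·1 + 361·0 = 923
h_3 = 923·923 + 361·1 = 694
h_4 = 923·694 + 361·923 = 80
h_5 = 923·80 + 361·694 = 485
h_6 = 923·485 + 361·80 = 287
h_7 = 923·287 + 361·485 = 62
Continuing the recurrence:
  h_8 = 402;  h_9 = 927;  h_10 = 824;  h_11 = 434;  h_12 = 827;  h_13 = 796
  h_14 = 39;  h_15 = 473;  h_16 = 644;  h_17 = 343;  h_18 = 177;  h_19 = 638
  h_20 = 957;  h_21 = 702;  h_22 = 567;  h_23 = 842;  h_24 = 96;  h_25 = 69
  h_26 = 470;  h_27 = 633;  h_28 = 206;  h_29 = 925;  h_30 = 870;  h_31 = 801
  h_32 = 1006;  h_33 = 845;  h_34 = 913;  h_35 = 511;  h_36 = 100;  h_37 = 305
  h_38 = 789;  h_39 = 882;  h_40 = 114;  h_41 = 853;  h_42 = 84;  h_43 = 27
  h_44 = 759;  h_45 = 977;  h_46 = 285;  h_47 = 262;  h_48 = 642;  h_49 = 19
  h_50 = 76;  h_51 = 323;  h_52 = 667;  h_53 = 719;  h_54 = 360;  h_55 = 565
  h_56 = 650;  h_57 = 751;  h_58 = 552;  h_59 = 650;  h_60 = 94;  h_61 = 550
  h_62 = 760;  h_63 = 2;  h_64 = 749;  h_65 = 884;  h_66 = 637;  h_67 = 993
  h_68 = 272;  h_69 = 93;  h_70 = 393;  h_71 = 784;  h_72 = 792;  h_73 = 1004
  h_74 = 795;  h_75 = 455;  h_76 = 660;  h_77 = 541;  h_78 = 24;  h_79 = 518
  h_80 = 440;  h_81 = 835;  h_82 = 256;  h_83 = 935;  h_84 = 907;  h_85 = 220
  h_86 = 762;  h_87 = 771;  h_88 = 922;  h_89 = 266;  h_90 = 203;  h_91 = 875
  h_92 = 51;  h_93 = 717;  h_94 = 136;  h_95 = 945;  h_96 = 114;  h_97 = 389
  h_98 = 637;  h_99 = 891;  h_100 = 972;  h_101 = 944;  h_102 = 305;  h_103 = 755
  h_104 = 779;  h_105 = 734;  h_106 = 151;  h_107 = 747;  h_108 = 359;  h_109 = 669
  h_110 = 426;  h_111 = 46;  h_112 = 498;  h_113 = 12;  h_114 = 153;  h_115 = 255
  h_116 = 6;  h_117 = 729;  h_118 = 12;  h_119 = 806;  h_120 = 601;  h_121 = 147
  h_122 = 501;  h_123 = 900;  h_124 = 543;  h_125 = 727;  h_126 = 313;  h_127 = 432
  h_128 = 166;  h_129 = 416;  h_130 = 943;  h_131 = 466;  h_132 = 674;  h_133 = 281
  h_134 = 195;  h_135 = 924;  h_136 = 12;  h_137 = 571;  h_138 = 631;  h_139 = 515
  h_140 = 872;  h_141 = 942;  h_142 = 701;  h_143 = 283;  h_144 = 689;  h_145 = 531
  h_146 = 254;  h_147 = 335;  h_148 = 326;  h_149 = 71;  h_150 = 590;  h_151 = 116
  h_152 = 205;  h_153 = 30;  h_154 = 795;  h_155 = 982;  h_156 = 743;  h_157 = 12
  h_158 = 815;  h_159 = 836;  h_160 = 339;  h_161 = 212;  h_162 = 220;  h_163 = 99
  h_164 = 276;  h_165 = 904;  h_166 = 703;  h_167 = 519;  h_168 = 286;  h_169 = 314
  h_170 = 567;  h_171 = 16;  h_172 = 502;  h_173 = 946;  h_174 = 984;  h_175 = 596
  h_176 = 259;  h_177 = 163;  h_178 = 779;  h_179 = 930;  h_180 = 448;  h_181 = 556
  h_182 = 904;  h_183 = 883;  h_184 = 174;  h_185 = 90;  h_186 = 588;  h_187 = 84
  h_188 = 217;  h_189 = 563;  h_190 = 658;  h_191 = 350;  h_192 = 593;  h_193 = 686
  h_194 = 700;  h_195 = 781;  h_196 = 887;  h_197 = 832;  h_198 = 441;  h_199 = 86
  h_200 = 455;  h_201 = 997;  h_202 = 820;  h_203 = 823;  h_204 = 235;  h_205 = 427
  h_206 = 690;  h_207 = 970;  h_208 = 194;  h_209 = 516;  h_210 = 433;  h_211 = 715
  h_212 = 986;  h_213 = 780;  h_214 = 292;  h_215 = 182;  h_216 = 968;  h_217 = 616
  h_218 = 835;  h_219 = 225;  h_220 = 574;  h_221 = 582;  h_222 = 767;  h_223 = 862
  h_224 = 955;  h_225 = 9;  h_226 = 921;  h_227 = 727;  h_228 = 556;  h_229 = 723
  h_230 = 305;  h_231 = 685;  h_232 = 745;  h_233 = 586;  h_234 = 605;  h_235 = 94
  h_236 = 449;  h_237 = 365;  h_238 = 538;  h_239 = 741;  h_240 = 331;  h_241 = 911
  h_242 = 785;  h_243 = 30;  h_244 = 303;  h_245 = 916;  h_246 = 337;  h_247 = 3
  h_248 = 319;  h_249 = 892;  h_250 = 105;  h_251 = 192;  h_252 = 204;  h_253 = 309
  h_254 = 656;  h_255 = 647;  h_256 = 563;  h_257 = 502;  h_258 = 649;  h_259 = 292
  h_260 = 314;  h_261 = 715;  h_262 = 405;  h_263 = 296;  h_264 = 678
h_265 = 923·678 + 361·296 = 116
h_266 = 923·116 + 361·678 = 694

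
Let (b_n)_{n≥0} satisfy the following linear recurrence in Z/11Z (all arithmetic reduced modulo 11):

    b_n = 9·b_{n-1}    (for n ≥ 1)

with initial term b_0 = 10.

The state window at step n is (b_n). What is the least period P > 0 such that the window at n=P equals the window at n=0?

n=0: window = (10)
n=1: window = (2)
n=2: window = (7)
n=3: window = (8)
n=4: window = (6)
n=5: window = (10)
window at n=5 equals window at n=0 → period = 5

5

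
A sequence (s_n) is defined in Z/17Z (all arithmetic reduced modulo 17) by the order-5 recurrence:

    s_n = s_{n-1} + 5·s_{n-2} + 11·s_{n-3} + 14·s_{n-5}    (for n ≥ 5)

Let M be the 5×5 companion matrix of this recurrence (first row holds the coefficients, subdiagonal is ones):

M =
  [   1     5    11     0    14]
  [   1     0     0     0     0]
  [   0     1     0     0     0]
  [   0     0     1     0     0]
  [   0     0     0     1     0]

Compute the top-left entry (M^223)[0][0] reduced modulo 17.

(M^223)[0][0] is the top entry after applying M 223 times to the unit state (1, 0, 0, 0, 0). Equivalently it is h_{227} for the auxiliary sequence (h_n) obeying the same recurrence with h_4 = 1 and h_i = 0 for 0 ≤ i < 4:
h_5 = 1·1 + 5·0 + 11·0 + 0·0 + 14·0 = 1
h_6 = 1·1 + 5·1 + 11·0 + 0·0 + 14·0 = 6
h_7 = 1·6 + 5·1 + 11·1 + 0·0 + 14·0 = 5
h_8 = 1·5 + 5·6 + 11·1 + 0·1 + 14·0 = 12
h_9 = 1·12 + 5·5 + 11·6 + 0·1 + 14·1 = 15
h_10 = 1·15 + 5·12 + 11·5 + 0·6 + 14·1 = 8
Continuing the recurrence:
  h_11 = 10;  h_12 = 13;  h_13 = 13;  h_14 = 7;  h_15 = 4;  h_16 = 16
  h_17 = 6;  h_18 = 6;  h_19 = 4;  h_20 = 3;  h_21 = 7;  h_22 = 14
  h_23 = 13;  h_24 = 12;  h_25 = 1;  h_26 = 13;  h_27 = 6;  h_28 = 9
  h_29 = 10;  h_30 = 16;  h_31 = 7;  h_32 = 9;  h_33 = 6;  h_34 = 13
  h_35 = 9;  h_36 = 0;  h_37 = 8;  h_38 = 4;  h_39 = 5;  h_40 = 1
  h_41 = 2;  h_42 = 4;  h_43 = 13;  h_44 = 6;  h_45 = 10;  h_46 = 7
  h_47 = 9;  h_48 = 13;  h_49 = 15;  h_50 = 13;  h_51 = 6;  h_52 = 5
  h_53 = 3;  h_54 = 15;  h_55 = 12;  h_56 = 0;  h_57 = 6;  h_58 = 10
  h_59 = 12;  h_60 = 7;  h_61 = 7;  h_62 = 3;  h_63 = 0;  h_64 = 5
  h_65 = 0;  h_66 = 4;  h_67 = 16;  h_68 = 2;  h_69 = 9;  h_70 = 8
  h_71 = 12;  h_72 = 1;  h_73 = 7;  h_74 = 15;  h_75 = 3;  h_76 = 0
  h_77 = 7;  h_78 = 2;  h_79 = 9;  h_80 = 2;  h_81 = 1;  h_82 = 4
  h_83 = 8;  h_84 = 12;  h_85 = 5;  h_86 = 14;  h_87 = 6;  h_88 = 5
  h_89 = 0;  h_90 = 8;  h_91 = 4;  h_92 = 9;  h_93 = 0;  h_94 = 4
  h_95 = 11;  h_96 = 2;  h_97 = 6;  h_98 = 1;  h_99 = 7;  h_100 = 11
  h_101 = 0;  h_102 = 12;  h_103 = 11;  h_104 = 16;  h_105 = 0;  h_106 = 14
  h_107 = 1;  h_108 = 4;  h_109 = 13;  h_110 = 10;  h_111 = 9;  h_112 = 12
  h_113 = 2;  h_114 = 3;  h_115 = 13;  h_116 = 6;  h_117 = 0;  h_118 = 14
  h_119 = 3;  h_120 = 0;  h_121 = 15;  h_122 = 14;  h_123 = 13;  h_124 = 1
  h_125 = 16;  h_126 = 0;  h_127 = 15;  h_128 = 16;  h_129 = 3;  h_130 = 13
  h_131 = 0;  h_132 = 2;  h_133 = 12;  h_134 = 13;  h_135 = 5;  h_136 = 15
  h_137 = 7;  h_138 = 16;  h_139 = 7;  h_140 = 13;  h_141 = 9;  h_142 = 11
  h_143 = 15;  h_144 = 12;  h_145 = 16;  h_146 = 10;  h_147 = 2;  h_148 = 13
  h_149 = 12;  h_150 = 0;  h_151 = 3;  h_152 = 10;  h_153 = 3;  h_154 = 16
  h_155 = 5;  h_156 = 7;  h_157 = 8;  h_158 = 4;  h_159 = 5;  h_160 = 13
  h_161 = 10;  h_162 = 4;  h_163 = 15;  h_164 = 11;  h_165 = 6;  h_166 = 9
  h_167 = 12;  h_168 = 10;  h_169 = 0;  h_170 = 11;  h_171 = 9;  h_172 = 11
  h_173 = 11;  h_174 = 12;  h_175 = 2;  h_176 = 3;  h_177 = 10;  h_178 = 14
  h_179 = 10;  h_180 = 14;  h_181 = 5;  h_182 = 2;  h_183 = 3;  h_184 = 4
  h_185 = 16;  h_186 = 3;  h_187 = 2;  h_188 = 14;  h_189 = 11;  h_190 = 4
  h_191 = 0;  h_192 = 16;  h_193 = 1;  h_194 = 14;  h_195 = 13;  h_196 = 9
  h_197 = 10;  h_198 = 8;  h_199 = 13;  h_200 = 5;  h_201 = 12;  h_202 = 14
  h_203 = 3;  h_204 = 13;  h_205 = 14;  h_206 = 8;  h_207 = 9;  h_208 = 7
  h_209 = 16;  h_210 = 6;  h_211 = 3;  h_212 = 12;  h_213 = 4;  h_214 = 15
  h_215 = 13;  h_216 = 4;  h_217 = 11;  h_218 = 9;  h_219 = 12;  h_220 = 3
  h_221 = 14;  h_222 = 9;  h_223 = 0;  h_224 = 10;  h_225 = 15
h_226 = 1·15 + 5·10 + 11·0 + 0·9 + 14·14 = 6
h_227 = 1·6 + 5·15 + 11·10 + 0·0 + 14·9 = 11

11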